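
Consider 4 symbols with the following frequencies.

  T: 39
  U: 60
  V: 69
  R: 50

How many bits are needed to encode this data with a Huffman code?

436

Greedily combine the two least-frequent nodes:
combine T(39), R(50) → 89
combine U(60), V(69) → 129
combine 89, 129 → 218
Total encoded bits = sum of merged weights = 89 + 129 + 218 = 436.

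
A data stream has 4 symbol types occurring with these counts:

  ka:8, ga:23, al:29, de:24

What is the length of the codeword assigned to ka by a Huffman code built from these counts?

Huffman merges, smallest pair first:
combine ka(8), ga(23) → 31
combine de(24), al(29) → 53
combine 31, 53 → 84
ka's leaf is at depth 2, giving a 2-bit codeword.

2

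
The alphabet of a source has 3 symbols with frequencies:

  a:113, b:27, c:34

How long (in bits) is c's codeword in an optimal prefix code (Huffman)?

2

Build the tree from the bottom:
combine b(27), c(34) → 61
combine 61, a(113) → 174
The subtree containing c is merged 2 times, so code length = 2.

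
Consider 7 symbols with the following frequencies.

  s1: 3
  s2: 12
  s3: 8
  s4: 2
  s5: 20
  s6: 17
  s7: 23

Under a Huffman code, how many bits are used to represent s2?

3

Repeatedly merge the two smallest:
merge s4(2) and s1(3): 5
merge 5 and s3(8): 13
merge s2(12) and 13: 25
merge s6(17) and s5(20): 37
merge s7(23) and 25: 48
merge 37 and 48: 85
The subtree containing s2 is merged 3 times, so code length = 3.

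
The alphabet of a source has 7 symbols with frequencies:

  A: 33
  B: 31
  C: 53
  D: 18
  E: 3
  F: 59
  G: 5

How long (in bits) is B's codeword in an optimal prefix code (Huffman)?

3

Huffman merges, smallest pair first:
E(3) + G(5) → 8
8 + D(18) → 26
26 + B(31) → 57
A(33) + C(53) → 86
57 + F(59) → 116
86 + 116 → 202
B sits 3 levels below the root, so its codeword is 3 bits.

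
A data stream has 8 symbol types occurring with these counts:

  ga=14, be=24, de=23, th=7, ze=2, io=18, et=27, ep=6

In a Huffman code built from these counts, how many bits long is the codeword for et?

2

Huffman merges, smallest pair first:
ze(2) + ep(6) → 8
th(7) + 8 → 15
ga(14) + 15 → 29
io(18) + de(23) → 41
be(24) + et(27) → 51
29 + 41 → 70
51 + 70 → 121
et's leaf is at depth 2, giving a 2-bit codeword.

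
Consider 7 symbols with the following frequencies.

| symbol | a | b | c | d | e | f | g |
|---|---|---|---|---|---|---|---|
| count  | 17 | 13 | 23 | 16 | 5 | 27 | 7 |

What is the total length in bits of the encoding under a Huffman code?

286

Build the Huffman tree bottom-up:
e(5) + g(7) → 12
12 + b(13) → 25
d(16) + a(17) → 33
c(23) + 25 → 48
f(27) + 33 → 60
48 + 60 → 108
Each symbol's bit-cost is frequency × depth; summing gives 286 bits (equivalently 12 + 25 + 33 + 48 + 60 + 108).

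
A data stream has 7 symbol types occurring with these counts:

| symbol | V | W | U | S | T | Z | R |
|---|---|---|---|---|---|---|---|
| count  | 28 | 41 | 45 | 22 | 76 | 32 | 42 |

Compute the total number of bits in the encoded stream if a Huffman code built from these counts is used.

Greedily combine the two least-frequent nodes:
merge S(22) and V(28): 50
merge Z(32) and W(41): 73
merge R(42) and U(45): 87
merge 50 and 73: 123
merge T(76) and 87: 163
merge 123 and 163: 286
Total encoded bits = sum of merged weights = 50 + 73 + 87 + 123 + 163 + 286 = 782.

782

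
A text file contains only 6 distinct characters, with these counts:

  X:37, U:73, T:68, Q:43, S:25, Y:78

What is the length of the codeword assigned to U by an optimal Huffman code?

Repeatedly merge the two smallest:
merge S(25) and X(37): 62
merge Q(43) and 62: 105
merge T(68) and U(73): 141
merge Y(78) and 105: 183
merge 141 and 183: 324
U's leaf is at depth 2, giving a 2-bit codeword.

2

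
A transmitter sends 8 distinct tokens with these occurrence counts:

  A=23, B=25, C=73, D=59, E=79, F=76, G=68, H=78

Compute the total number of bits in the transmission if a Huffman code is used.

Merge the two smallest weights repeatedly:
A(23) + B(25) → 48
48 + D(59) → 107
G(68) + C(73) → 141
F(76) + H(78) → 154
E(79) + 107 → 186
141 + 154 → 295
186 + 295 → 481
The encoded length is the sum of every internal node's weight: 48 + 107 + 141 + 154 + 186 + 295 + 481 = 1412 bits.

1412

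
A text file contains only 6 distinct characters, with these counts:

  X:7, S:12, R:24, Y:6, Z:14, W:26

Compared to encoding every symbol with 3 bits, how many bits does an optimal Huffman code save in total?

Fixed-length: 3 bits × 89 symbols = 267 bits.
Huffman merges:
merge Y(6) and X(7): 13
merge S(12) and 13: 25
merge Z(14) and R(24): 38
merge 25 and W(26): 51
merge 38 and 51: 89
Huffman total = 13 + 25 + 38 + 51 + 89 = 216 bits.
Saving = 267 − 216 = 51 bits.

51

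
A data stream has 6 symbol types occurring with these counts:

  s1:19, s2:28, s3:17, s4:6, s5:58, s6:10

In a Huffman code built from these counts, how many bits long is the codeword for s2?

3

Repeatedly merge the two smallest:
combine s4(6), s6(10) → 16
combine 16, s3(17) → 33
combine s1(19), s2(28) → 47
combine 33, 47 → 80
combine s5(58), 80 → 138
The subtree containing s2 is merged 3 times, so code length = 3.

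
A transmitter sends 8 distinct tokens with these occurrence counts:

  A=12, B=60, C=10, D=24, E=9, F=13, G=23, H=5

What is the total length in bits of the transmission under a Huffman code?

Merge the two smallest weights repeatedly:
H(5) + E(9) → 14
C(10) + A(12) → 22
F(13) + 14 → 27
22 + G(23) → 45
D(24) + 27 → 51
45 + 51 → 96
B(60) + 96 → 156
Each symbol's bit-cost is frequency × depth; summing gives 411 bits (equivalently 14 + 22 + 27 + 45 + 51 + 96 + 156).

411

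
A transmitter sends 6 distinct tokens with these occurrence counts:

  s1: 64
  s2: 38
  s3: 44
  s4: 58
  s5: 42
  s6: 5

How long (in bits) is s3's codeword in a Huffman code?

Huffman merges, smallest pair first:
combine s6(5), s2(38) → 43
combine s5(42), 43 → 85
combine s3(44), s4(58) → 102
combine s1(64), 85 → 149
combine 102, 149 → 251
s3 sits 2 levels below the root, so its codeword is 2 bits.

2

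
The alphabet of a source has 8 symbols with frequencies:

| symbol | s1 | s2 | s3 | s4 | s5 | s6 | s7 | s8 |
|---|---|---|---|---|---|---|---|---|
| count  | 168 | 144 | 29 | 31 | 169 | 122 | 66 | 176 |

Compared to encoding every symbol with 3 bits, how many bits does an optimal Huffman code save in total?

159

Fixed-length: 3 bits × 905 symbols = 2715 bits.
Huffman merges:
s3(29) + s4(31) → 60
60 + s7(66) → 126
s6(122) + 126 → 248
s2(144) + s1(168) → 312
s5(169) + s8(176) → 345
248 + 312 → 560
345 + 560 → 905
Huffman total = 60 + 126 + 248 + 312 + 345 + 560 + 905 = 2556 bits.
Saving = 2715 − 2556 = 159 bits.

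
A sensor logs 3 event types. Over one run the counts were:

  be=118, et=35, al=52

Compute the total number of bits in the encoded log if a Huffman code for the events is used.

292

Greedily combine the two least-frequent nodes:
merge et(35) and al(52): 87
merge 87 and be(118): 205
Each symbol's bit-cost is frequency × depth; summing gives 292 bits (equivalently 87 + 205).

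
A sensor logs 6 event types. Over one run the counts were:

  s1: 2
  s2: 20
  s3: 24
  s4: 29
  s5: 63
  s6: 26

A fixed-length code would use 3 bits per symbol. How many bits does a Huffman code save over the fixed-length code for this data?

Fixed-length: 3 bits × 164 symbols = 492 bits.
Huffman merges:
s1(2) + s2(20) → 22
22 + s3(24) → 46
s6(26) + s4(29) → 55
46 + 55 → 101
s5(63) + 101 → 164
Huffman total = 22 + 46 + 55 + 101 + 164 = 388 bits.
Saving = 492 − 388 = 104 bits.

104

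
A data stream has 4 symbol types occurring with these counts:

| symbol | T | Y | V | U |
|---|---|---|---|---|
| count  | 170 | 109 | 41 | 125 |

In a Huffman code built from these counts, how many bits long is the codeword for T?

Huffman merges, smallest pair first:
merge V(41) and Y(109): 150
merge U(125) and 150: 275
merge T(170) and 275: 445
T is merged only at the final step, so code length = 1.

1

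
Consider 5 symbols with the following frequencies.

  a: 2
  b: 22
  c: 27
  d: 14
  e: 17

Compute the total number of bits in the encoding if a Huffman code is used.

Merge the two smallest weights repeatedly:
merge a(2) and d(14): 16
merge 16 and e(17): 33
merge b(22) and c(27): 49
merge 33 and 49: 82
Total encoded bits = sum of merged weights = 16 + 33 + 49 + 82 = 180.

180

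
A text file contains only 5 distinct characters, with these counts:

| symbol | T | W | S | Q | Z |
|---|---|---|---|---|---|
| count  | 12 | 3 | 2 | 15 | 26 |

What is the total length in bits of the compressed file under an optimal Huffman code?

Greedily combine the two least-frequent nodes:
combine S(2), W(3) → 5
combine 5, T(12) → 17
combine Q(15), 17 → 32
combine Z(26), 32 → 58
The encoded length is the sum of every internal node's weight: 5 + 17 + 32 + 58 = 112 bits.

112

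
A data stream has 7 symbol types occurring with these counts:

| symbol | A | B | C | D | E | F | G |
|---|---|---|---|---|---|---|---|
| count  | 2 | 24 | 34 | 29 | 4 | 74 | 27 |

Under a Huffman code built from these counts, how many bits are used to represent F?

Repeatedly merge the two smallest:
combine A(2), E(4) → 6
combine 6, B(24) → 30
combine G(27), D(29) → 56
combine 30, C(34) → 64
combine 56, 64 → 120
combine F(74), 120 → 194
F is merged only at the final step, so code length = 1.

1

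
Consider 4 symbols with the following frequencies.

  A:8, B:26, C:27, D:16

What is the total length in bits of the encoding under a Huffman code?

151

Greedily combine the two least-frequent nodes:
merge A(8) and D(16): 24
merge 24 and B(26): 50
merge C(27) and 50: 77
Each symbol's bit-cost is frequency × depth; summing gives 151 bits (equivalently 24 + 50 + 77).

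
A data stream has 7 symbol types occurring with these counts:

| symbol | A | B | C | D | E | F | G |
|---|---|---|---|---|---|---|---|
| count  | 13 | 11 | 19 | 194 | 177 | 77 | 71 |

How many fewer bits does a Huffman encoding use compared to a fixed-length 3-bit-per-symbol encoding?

384

Fixed-length: 3 bits × 562 symbols = 1686 bits.
Huffman merges:
merge B(11) and A(13): 24
merge C(19) and 24: 43
merge 43 and G(71): 114
merge F(77) and 114: 191
merge E(177) and 191: 368
merge D(194) and 368: 562
Huffman total = 24 + 43 + 114 + 191 + 368 + 562 = 1302 bits.
Saving = 1686 − 1302 = 384 bits.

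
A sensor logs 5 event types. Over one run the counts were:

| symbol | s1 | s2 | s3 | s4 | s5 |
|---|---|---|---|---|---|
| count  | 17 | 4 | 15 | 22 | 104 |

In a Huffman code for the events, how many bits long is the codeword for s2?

Repeatedly merge the two smallest:
merge s2(4) and s3(15): 19
merge s1(17) and 19: 36
merge s4(22) and 36: 58
merge 58 and s5(104): 162
s2's leaf is at depth 4, giving a 4-bit codeword.

4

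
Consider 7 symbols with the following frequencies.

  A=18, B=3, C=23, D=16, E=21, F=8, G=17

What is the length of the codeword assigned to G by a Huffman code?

3

Build the tree from the bottom:
merge B(3) and F(8): 11
merge 11 and D(16): 27
merge G(17) and A(18): 35
merge E(21) and C(23): 44
merge 27 and 35: 62
merge 44 and 62: 106
G's leaf is at depth 3, giving a 3-bit codeword.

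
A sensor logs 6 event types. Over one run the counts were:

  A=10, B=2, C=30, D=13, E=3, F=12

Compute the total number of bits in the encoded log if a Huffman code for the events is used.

Merge the two smallest weights repeatedly:
combine B(2), E(3) → 5
combine 5, A(10) → 15
combine F(12), D(13) → 25
combine 15, 25 → 40
combine C(30), 40 → 70
The encoded length is the sum of every internal node's weight: 5 + 15 + 25 + 40 + 70 = 155 bits.

155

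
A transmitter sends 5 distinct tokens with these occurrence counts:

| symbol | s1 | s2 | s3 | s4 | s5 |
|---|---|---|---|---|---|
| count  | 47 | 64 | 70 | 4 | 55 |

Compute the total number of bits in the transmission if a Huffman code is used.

Greedily combine the two least-frequent nodes:
s4(4) + s1(47) → 51
51 + s5(55) → 106
s2(64) + s3(70) → 134
106 + 134 → 240
The encoded length is the sum of every internal node's weight: 51 + 106 + 134 + 240 = 531 bits.

531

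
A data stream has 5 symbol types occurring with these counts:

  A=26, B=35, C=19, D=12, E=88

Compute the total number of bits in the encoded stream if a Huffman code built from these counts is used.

360

Merge the two smallest weights repeatedly:
combine D(12), C(19) → 31
combine A(26), 31 → 57
combine B(35), 57 → 92
combine E(88), 92 → 180
The encoded length is the sum of every internal node's weight: 31 + 57 + 92 + 180 = 360 bits.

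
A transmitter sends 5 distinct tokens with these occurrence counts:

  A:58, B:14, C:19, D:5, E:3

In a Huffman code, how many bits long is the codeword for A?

Build the tree from the bottom:
combine E(3), D(5) → 8
combine 8, B(14) → 22
combine C(19), 22 → 41
combine 41, A(58) → 99
A is a child of the root — depth 1, so its codeword is a single bit.

1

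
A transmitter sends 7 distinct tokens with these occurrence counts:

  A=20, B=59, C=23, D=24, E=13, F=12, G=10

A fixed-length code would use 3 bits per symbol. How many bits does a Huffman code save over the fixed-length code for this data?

63

Fixed-length: 3 bits × 161 symbols = 483 bits.
Huffman merges:
G(10) + F(12) → 22
E(13) + A(20) → 33
22 + C(23) → 45
D(24) + 33 → 57
45 + 57 → 102
B(59) + 102 → 161
Huffman total = 22 + 33 + 45 + 57 + 102 + 161 = 420 bits.
Saving = 483 − 420 = 63 bits.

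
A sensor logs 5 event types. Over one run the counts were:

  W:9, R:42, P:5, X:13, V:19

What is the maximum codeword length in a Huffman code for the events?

Merge the two lowest-weight nodes at each step:
P(5) + W(9) → 14
X(13) + 14 → 27
V(19) + 27 → 46
R(42) + 46 → 88
The rarest symbols sit at the bottom; the longest codeword is 4 bits.

4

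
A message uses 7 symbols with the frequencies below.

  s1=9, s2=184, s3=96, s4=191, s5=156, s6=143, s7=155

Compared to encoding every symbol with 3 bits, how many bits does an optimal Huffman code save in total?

Fixed-length: 3 bits × 934 symbols = 2802 bits.
Huffman merges:
s1(9) + s3(96) → 105
105 + s6(143) → 248
s7(155) + s5(156) → 311
s2(184) + s4(191) → 375
248 + 311 → 559
375 + 559 → 934
Huffman total = 105 + 248 + 311 + 375 + 559 + 934 = 2532 bits.
Saving = 2802 − 2532 = 270 bits.

270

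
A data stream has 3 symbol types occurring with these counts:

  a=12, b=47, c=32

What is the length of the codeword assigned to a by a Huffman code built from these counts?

Repeatedly merge the two smallest:
combine a(12), c(32) → 44
combine 44, b(47) → 91
The subtree containing a is merged 2 times, so code length = 2.

2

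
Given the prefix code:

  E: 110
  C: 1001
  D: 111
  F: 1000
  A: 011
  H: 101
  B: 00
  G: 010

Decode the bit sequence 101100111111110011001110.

Read left to right; each codeword is recognised as soon as it completes (prefix code):
  101→H | 1001→C | 111→D | 111→D | 1001→C | 1001→C | 110→E
Decoded message: HCDDCCE

HCDDCCE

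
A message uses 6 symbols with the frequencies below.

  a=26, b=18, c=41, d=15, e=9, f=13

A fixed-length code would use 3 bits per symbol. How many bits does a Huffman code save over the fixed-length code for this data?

67

Fixed-length: 3 bits × 122 symbols = 366 bits.
Huffman merges:
merge e(9) and f(13): 22
merge d(15) and b(18): 33
merge 22 and a(26): 48
merge 33 and c(41): 74
merge 48 and 74: 122
Huffman total = 22 + 33 + 48 + 74 + 122 = 299 bits.
Saving = 366 − 299 = 67 bits.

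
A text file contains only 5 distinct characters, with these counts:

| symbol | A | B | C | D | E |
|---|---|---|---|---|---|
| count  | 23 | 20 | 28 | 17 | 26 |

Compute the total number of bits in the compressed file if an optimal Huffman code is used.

Merge the two smallest weights repeatedly:
merge D(17) and B(20): 37
merge A(23) and E(26): 49
merge C(28) and 37: 65
merge 49 and 65: 114
Total encoded bits = sum of merged weights = 37 + 49 + 65 + 114 = 265.

265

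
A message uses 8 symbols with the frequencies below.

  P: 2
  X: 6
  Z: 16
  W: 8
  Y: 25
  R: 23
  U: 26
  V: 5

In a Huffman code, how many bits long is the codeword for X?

5

Build the tree from the bottom:
P(2) + V(5) → 7
X(6) + 7 → 13
W(8) + 13 → 21
Z(16) + 21 → 37
R(23) + Y(25) → 48
U(26) + 37 → 63
48 + 63 → 111
X's leaf is at depth 5, giving a 5-bit codeword.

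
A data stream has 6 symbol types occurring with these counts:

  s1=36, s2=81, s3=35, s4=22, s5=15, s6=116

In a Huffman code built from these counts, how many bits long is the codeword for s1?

Repeatedly merge the two smallest:
combine s5(15), s4(22) → 37
combine s3(35), s1(36) → 71
combine 37, 71 → 108
combine s2(81), 108 → 189
combine s6(116), 189 → 305
The subtree containing s1 is merged 4 times, so code length = 4.

4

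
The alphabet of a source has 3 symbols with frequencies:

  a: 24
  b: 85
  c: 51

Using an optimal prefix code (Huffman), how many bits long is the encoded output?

Greedily combine the two least-frequent nodes:
merge a(24) and c(51): 75
merge 75 and b(85): 160
The encoded length is the sum of every internal node's weight: 75 + 160 = 235 bits.

235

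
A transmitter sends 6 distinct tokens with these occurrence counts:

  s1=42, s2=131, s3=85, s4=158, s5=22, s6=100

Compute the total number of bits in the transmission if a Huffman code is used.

Greedily combine the two least-frequent nodes:
combine s5(22), s1(42) → 64
combine 64, s3(85) → 149
combine s6(100), s2(131) → 231
combine 149, s4(158) → 307
combine 231, 307 → 538
Total encoded bits = sum of merged weights = 64 + 149 + 231 + 307 + 538 = 1289.

1289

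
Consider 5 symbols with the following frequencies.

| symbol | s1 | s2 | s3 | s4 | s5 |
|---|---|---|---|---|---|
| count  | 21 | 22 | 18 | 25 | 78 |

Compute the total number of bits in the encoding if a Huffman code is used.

Greedily combine the two least-frequent nodes:
combine s3(18), s1(21) → 39
combine s2(22), s4(25) → 47
combine 39, 47 → 86
combine s5(78), 86 → 164
The encoded length is the sum of every internal node's weight: 39 + 47 + 86 + 164 = 336 bits.

336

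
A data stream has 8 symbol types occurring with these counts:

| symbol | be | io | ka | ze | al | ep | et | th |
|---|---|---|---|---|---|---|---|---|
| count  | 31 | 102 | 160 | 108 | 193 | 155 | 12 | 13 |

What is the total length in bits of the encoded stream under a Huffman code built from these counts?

2050

Merge the two smallest weights repeatedly:
merge et(12) and th(13): 25
merge 25 and be(31): 56
merge 56 and io(102): 158
merge ze(108) and ep(155): 263
merge 158 and ka(160): 318
merge al(193) and 263: 456
merge 318 and 456: 774
Each symbol's bit-cost is frequency × depth; summing gives 2050 bits (equivalently 25 + 56 + 158 + 263 + 318 + 456 + 774).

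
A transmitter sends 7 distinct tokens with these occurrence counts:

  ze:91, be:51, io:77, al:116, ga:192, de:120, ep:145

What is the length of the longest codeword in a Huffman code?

4

Merge the two lowest-weight nodes at each step:
combine be(51), io(77) → 128
combine ze(91), al(116) → 207
combine de(120), 128 → 248
combine ep(145), ga(192) → 337
combine 207, 248 → 455
combine 337, 455 → 792
The rarest symbols sit at the bottom; the longest codeword is 4 bits.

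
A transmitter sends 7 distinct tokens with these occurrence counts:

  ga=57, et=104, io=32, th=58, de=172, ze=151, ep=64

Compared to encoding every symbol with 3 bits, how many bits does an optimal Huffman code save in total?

Fixed-length: 3 bits × 638 symbols = 1914 bits.
Huffman merges:
io(32) + ga(57) → 89
th(58) + ep(64) → 122
89 + et(104) → 193
122 + ze(151) → 273
de(172) + 193 → 365
273 + 365 → 638
Huffman total = 89 + 122 + 193 + 273 + 365 + 638 = 1680 bits.
Saving = 1914 − 1680 = 234 bits.

234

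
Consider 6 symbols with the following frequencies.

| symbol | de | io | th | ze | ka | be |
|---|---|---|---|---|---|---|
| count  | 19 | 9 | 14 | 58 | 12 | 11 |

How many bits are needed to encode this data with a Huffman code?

273

Merge the two smallest weights repeatedly:
combine io(9), be(11) → 20
combine ka(12), th(14) → 26
combine de(19), 20 → 39
combine 26, 39 → 65
combine ze(58), 65 → 123
Total encoded bits = sum of merged weights = 20 + 26 + 39 + 65 + 123 = 273.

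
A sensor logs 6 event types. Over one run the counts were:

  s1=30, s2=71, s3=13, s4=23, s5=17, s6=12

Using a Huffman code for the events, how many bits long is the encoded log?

381

Build the Huffman tree bottom-up:
s6(12) + s3(13) → 25
s5(17) + s4(23) → 40
25 + s1(30) → 55
40 + 55 → 95
s2(71) + 95 → 166
Each symbol's bit-cost is frequency × depth; summing gives 381 bits (equivalently 25 + 40 + 55 + 95 + 166).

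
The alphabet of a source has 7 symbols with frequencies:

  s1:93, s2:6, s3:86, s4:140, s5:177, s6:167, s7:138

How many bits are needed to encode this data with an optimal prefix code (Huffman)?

2169

Merge the two smallest weights repeatedly:
combine s2(6), s3(86) → 92
combine 92, s1(93) → 185
combine s7(138), s4(140) → 278
combine s6(167), s5(177) → 344
combine 185, 278 → 463
combine 344, 463 → 807
The encoded length is the sum of every internal node's weight: 92 + 185 + 278 + 344 + 463 + 807 = 2169 bits.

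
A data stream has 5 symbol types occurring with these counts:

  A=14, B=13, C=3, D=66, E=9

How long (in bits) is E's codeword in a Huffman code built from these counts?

4

Build the tree from the bottom:
combine C(3), E(9) → 12
combine 12, B(13) → 25
combine A(14), 25 → 39
combine 39, D(66) → 105
E's leaf is at depth 4, giving a 4-bit codeword.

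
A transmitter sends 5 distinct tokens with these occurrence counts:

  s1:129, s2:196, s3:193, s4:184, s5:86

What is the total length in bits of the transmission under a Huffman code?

Merge the two smallest weights repeatedly:
s5(86) + s1(129) → 215
s4(184) + s3(193) → 377
s2(196) + 215 → 411
377 + 411 → 788
Each symbol's bit-cost is frequency × depth; summing gives 1791 bits (equivalently 215 + 377 + 411 + 788).

1791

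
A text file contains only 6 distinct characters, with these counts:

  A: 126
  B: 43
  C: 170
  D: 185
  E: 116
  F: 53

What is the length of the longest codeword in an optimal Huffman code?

4

Merge the two lowest-weight nodes at each step:
merge B(43) and F(53): 96
merge 96 and E(116): 212
merge A(126) and C(170): 296
merge D(185) and 212: 397
merge 296 and 397: 693
The rarest symbols sit at the bottom; the longest codeword is 4 bits.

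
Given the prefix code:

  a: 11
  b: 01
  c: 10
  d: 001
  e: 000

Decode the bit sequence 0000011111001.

edaad

Read left to right; each codeword is recognised as soon as it completes (prefix code):
  000→e | 001→d | 11→a | 11→a | 001→d
Decoded message: edaad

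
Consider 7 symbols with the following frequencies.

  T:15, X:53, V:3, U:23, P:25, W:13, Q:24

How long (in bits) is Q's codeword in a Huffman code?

3

Build the tree from the bottom:
merge V(3) and W(13): 16
merge T(15) and 16: 31
merge U(23) and Q(24): 47
merge P(25) and 31: 56
merge 47 and X(53): 100
merge 56 and 100: 156
Q's leaf is at depth 3, giving a 3-bit codeword.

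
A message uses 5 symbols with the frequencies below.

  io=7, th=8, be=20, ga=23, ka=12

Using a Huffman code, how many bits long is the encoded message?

Merge the two smallest weights repeatedly:
io(7) + th(8) → 15
ka(12) + 15 → 27
be(20) + ga(23) → 43
27 + 43 → 70
Each symbol's bit-cost is frequency × depth; summing gives 155 bits (equivalently 15 + 27 + 43 + 70).

155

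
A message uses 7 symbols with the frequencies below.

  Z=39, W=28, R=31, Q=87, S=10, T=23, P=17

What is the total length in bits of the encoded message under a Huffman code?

606

Greedily combine the two least-frequent nodes:
S(10) + P(17) → 27
T(23) + 27 → 50
W(28) + R(31) → 59
Z(39) + 50 → 89
59 + Q(87) → 146
89 + 146 → 235
The encoded length is the sum of every internal node's weight: 27 + 50 + 59 + 89 + 146 + 235 = 606 bits.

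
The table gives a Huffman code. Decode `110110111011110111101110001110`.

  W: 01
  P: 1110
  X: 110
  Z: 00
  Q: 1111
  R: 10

XXPQWPPZP

Read left to right; each codeword is recognised as soon as it completes (prefix code):
  110→X | 110→X | 1110→P | 1111→Q | 01→W | 1110→P | 1110→P | 00→Z | 1110→P
Decoded message: XXPQWPPZP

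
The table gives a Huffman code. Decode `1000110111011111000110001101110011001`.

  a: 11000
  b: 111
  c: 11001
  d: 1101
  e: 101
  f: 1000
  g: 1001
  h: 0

Read left to right; each codeword is recognised as soon as it completes (prefix code):
  1000→f | 1101→d | 1101→d | 111→b | 1000→f | 11000→a | 1101→d | 11001→c | 1001→g
Decoded message: fddbfadcg

fddbfadcg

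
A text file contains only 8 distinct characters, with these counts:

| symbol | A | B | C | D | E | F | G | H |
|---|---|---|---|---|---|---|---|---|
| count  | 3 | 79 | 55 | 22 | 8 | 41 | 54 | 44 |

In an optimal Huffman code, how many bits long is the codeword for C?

Build the tree from the bottom:
A(3) + E(8) → 11
11 + D(22) → 33
33 + F(41) → 74
H(44) + G(54) → 98
C(55) + 74 → 129
B(79) + 98 → 177
129 + 177 → 306
C sits 2 levels below the root, so its codeword is 2 bits.

2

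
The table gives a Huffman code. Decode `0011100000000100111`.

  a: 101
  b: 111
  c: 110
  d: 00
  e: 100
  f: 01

Read left to right; each codeword is recognised as soon as it completes (prefix code):
  00→d | 111→b | 00→d | 00→d | 00→d | 00→d | 100→e | 111→b
Decoded message: dbddddeb

dbddddeb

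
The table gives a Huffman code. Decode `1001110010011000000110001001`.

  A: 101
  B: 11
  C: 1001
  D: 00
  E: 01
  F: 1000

CBDCFDEFC

Read left to right; each codeword is recognised as soon as it completes (prefix code):
  1001→C | 11→B | 00→D | 1001→C | 1000→F | 00→D | 01→E | 1000→F | 1001→C
Decoded message: CBDCFDEFC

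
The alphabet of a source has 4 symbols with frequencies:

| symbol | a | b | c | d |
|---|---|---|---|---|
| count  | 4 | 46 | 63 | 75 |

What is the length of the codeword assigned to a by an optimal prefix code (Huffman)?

3

Huffman merges, smallest pair first:
combine a(4), b(46) → 50
combine 50, c(63) → 113
combine d(75), 113 → 188
a's leaf is at depth 3, giving a 3-bit codeword.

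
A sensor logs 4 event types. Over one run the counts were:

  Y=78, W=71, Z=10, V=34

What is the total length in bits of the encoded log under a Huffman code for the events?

Greedily combine the two least-frequent nodes:
Z(10) + V(34) → 44
44 + W(71) → 115
Y(78) + 115 → 193
Each symbol's bit-cost is frequency × depth; summing gives 352 bits (equivalently 44 + 115 + 193).

352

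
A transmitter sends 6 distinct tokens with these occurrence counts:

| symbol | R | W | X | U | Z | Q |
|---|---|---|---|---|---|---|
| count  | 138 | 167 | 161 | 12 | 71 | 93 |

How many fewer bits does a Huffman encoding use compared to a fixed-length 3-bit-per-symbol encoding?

383

Fixed-length: 3 bits × 642 symbols = 1926 bits.
Huffman merges:
merge U(12) and Z(71): 83
merge 83 and Q(93): 176
merge R(138) and X(161): 299
merge W(167) and 176: 343
merge 299 and 343: 642
Huffman total = 83 + 176 + 299 + 343 + 642 = 1543 bits.
Saving = 1926 − 1543 = 383 bits.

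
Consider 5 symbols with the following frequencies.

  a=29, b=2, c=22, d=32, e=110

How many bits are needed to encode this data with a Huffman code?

Merge the two smallest weights repeatedly:
combine b(2), c(22) → 24
combine 24, a(29) → 53
combine d(32), 53 → 85
combine 85, e(110) → 195
Total encoded bits = sum of merged weights = 24 + 53 + 85 + 195 = 357.

357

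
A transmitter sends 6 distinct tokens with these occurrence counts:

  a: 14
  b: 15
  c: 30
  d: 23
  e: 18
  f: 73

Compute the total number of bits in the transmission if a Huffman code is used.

402

Merge the two smallest weights repeatedly:
a(14) + b(15) → 29
e(18) + d(23) → 41
29 + c(30) → 59
41 + 59 → 100
f(73) + 100 → 173
The encoded length is the sum of every internal node's weight: 29 + 41 + 59 + 100 + 173 = 402 bits.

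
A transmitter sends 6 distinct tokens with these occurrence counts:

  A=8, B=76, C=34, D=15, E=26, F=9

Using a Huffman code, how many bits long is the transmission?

Build the Huffman tree bottom-up:
A(8) + F(9) → 17
D(15) + 17 → 32
E(26) + 32 → 58
C(34) + 58 → 92
B(76) + 92 → 168
Total encoded bits = sum of merged weights = 17 + 32 + 58 + 92 + 168 = 367.

367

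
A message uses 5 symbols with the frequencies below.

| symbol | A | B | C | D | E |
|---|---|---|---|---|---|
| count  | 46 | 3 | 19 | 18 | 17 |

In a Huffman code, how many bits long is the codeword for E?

Huffman merges, smallest pair first:
combine B(3), E(17) → 20
combine D(18), C(19) → 37
combine 20, 37 → 57
combine A(46), 57 → 103
The subtree containing E is merged 3 times, so code length = 3.

3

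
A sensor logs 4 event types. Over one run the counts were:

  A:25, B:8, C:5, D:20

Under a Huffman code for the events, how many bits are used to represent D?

2

Build the tree from the bottom:
C(5) + B(8) → 13
13 + D(20) → 33
A(25) + 33 → 58
D sits 2 levels below the root, so its codeword is 2 bits.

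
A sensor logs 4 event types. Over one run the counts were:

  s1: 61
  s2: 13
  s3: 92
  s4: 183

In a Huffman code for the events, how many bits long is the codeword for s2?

Repeatedly merge the two smallest:
merge s2(13) and s1(61): 74
merge 74 and s3(92): 166
merge 166 and s4(183): 349
The subtree containing s2 is merged 3 times, so code length = 3.

3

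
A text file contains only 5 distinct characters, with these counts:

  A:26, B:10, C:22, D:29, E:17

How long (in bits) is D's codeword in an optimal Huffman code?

2

Repeatedly merge the two smallest:
B(10) + E(17) → 27
C(22) + A(26) → 48
27 + D(29) → 56
48 + 56 → 104
D's leaf is at depth 2, giving a 2-bit codeword.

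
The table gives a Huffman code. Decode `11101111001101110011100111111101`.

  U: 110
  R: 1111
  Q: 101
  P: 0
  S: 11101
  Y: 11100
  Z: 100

Read left to right; each codeword is recognised as soon as it completes (prefix code):
  11101→S | 11100→Y | 110→U | 11100→Y | 11100→Y | 1111→R | 11101→S
Decoded message: SYUYYRS

SYUYYRS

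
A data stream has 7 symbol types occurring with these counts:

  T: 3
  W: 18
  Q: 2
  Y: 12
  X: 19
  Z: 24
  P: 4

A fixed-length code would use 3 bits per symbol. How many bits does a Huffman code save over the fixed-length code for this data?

Fixed-length: 3 bits × 82 symbols = 246 bits.
Huffman merges:
Q(2) + T(3) → 5
P(4) + 5 → 9
9 + Y(12) → 21
W(18) + X(19) → 37
21 + Z(24) → 45
37 + 45 → 82
Huffman total = 5 + 9 + 21 + 37 + 45 + 82 = 199 bits.
Saving = 246 − 199 = 47 bits.

47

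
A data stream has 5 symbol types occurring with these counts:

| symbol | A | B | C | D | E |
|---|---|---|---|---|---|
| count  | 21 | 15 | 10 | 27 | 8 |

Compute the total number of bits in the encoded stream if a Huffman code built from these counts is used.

Build the Huffman tree bottom-up:
combine E(8), C(10) → 18
combine B(15), 18 → 33
combine A(21), D(27) → 48
combine 33, 48 → 81
The encoded length is the sum of every internal node's weight: 18 + 33 + 48 + 81 = 180 bits.

180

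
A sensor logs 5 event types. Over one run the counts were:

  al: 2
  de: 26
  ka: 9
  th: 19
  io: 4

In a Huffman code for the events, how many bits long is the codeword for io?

Build the tree from the bottom:
merge al(2) and io(4): 6
merge 6 and ka(9): 15
merge 15 and th(19): 34
merge de(26) and 34: 60
io's leaf is at depth 4, giving a 4-bit codeword.

4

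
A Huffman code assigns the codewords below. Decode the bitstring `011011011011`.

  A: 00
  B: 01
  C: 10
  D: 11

BCDBCD

Read left to right; each codeword is recognised as soon as it completes (prefix code):
  01→B | 10→C | 11→D | 01→B | 10→C | 11→D
Decoded message: BCDBCD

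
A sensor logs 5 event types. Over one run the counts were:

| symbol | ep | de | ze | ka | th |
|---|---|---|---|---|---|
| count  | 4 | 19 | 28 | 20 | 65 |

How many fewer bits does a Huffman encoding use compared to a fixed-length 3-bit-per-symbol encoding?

135

Fixed-length: 3 bits × 136 symbols = 408 bits.
Huffman merges:
ep(4) + de(19) → 23
ka(20) + 23 → 43
ze(28) + 43 → 71
th(65) + 71 → 136
Huffman total = 23 + 43 + 71 + 136 = 273 bits.
Saving = 408 − 273 = 135 bits.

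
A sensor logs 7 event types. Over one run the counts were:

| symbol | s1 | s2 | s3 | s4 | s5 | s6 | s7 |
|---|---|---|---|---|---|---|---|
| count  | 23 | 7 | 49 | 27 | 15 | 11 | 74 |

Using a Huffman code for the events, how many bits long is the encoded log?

513

Merge the two smallest weights repeatedly:
combine s2(7), s6(11) → 18
combine s5(15), 18 → 33
combine s1(23), s4(27) → 50
combine 33, s3(49) → 82
combine 50, s7(74) → 124
combine 82, 124 → 206
Total encoded bits = sum of merged weights = 18 + 33 + 50 + 82 + 124 + 206 = 513.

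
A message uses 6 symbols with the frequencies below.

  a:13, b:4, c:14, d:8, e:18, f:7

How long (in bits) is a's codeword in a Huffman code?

2

Build the tree from the bottom:
merge b(4) and f(7): 11
merge d(8) and 11: 19
merge a(13) and c(14): 27
merge e(18) and 19: 37
merge 27 and 37: 64
a sits 2 levels below the root, so its codeword is 2 bits.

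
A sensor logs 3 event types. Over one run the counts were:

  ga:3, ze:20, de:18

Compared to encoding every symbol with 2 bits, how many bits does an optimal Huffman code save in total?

Fixed-length: 2 bits × 41 symbols = 82 bits.
Huffman merges:
ga(3) + de(18) → 21
ze(20) + 21 → 41
Huffman total = 21 + 41 = 62 bits.
Saving = 82 − 62 = 20 bits.

20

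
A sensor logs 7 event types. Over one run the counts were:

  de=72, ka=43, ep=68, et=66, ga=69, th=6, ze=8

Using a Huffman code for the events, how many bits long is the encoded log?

Build the Huffman tree bottom-up:
merge th(6) and ze(8): 14
merge 14 and ka(43): 57
merge 57 and et(66): 123
merge ep(68) and ga(69): 137
merge de(72) and 123: 195
merge 137 and 195: 332
Each symbol's bit-cost is frequency × depth; summing gives 858 bits (equivalently 14 + 57 + 123 + 137 + 195 + 332).

858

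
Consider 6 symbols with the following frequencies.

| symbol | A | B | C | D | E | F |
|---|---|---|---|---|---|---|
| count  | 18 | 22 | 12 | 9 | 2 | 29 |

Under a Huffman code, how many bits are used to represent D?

4

Repeatedly merge the two smallest:
merge E(2) and D(9): 11
merge 11 and C(12): 23
merge A(18) and B(22): 40
merge 23 and F(29): 52
merge 40 and 52: 92
The subtree containing D is merged 4 times, so code length = 4.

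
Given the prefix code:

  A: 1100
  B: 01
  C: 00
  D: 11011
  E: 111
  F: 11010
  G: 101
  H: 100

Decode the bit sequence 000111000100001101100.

Read left to right; each codeword is recognised as soon as it completes (prefix code):
  00→C | 01→B | 1100→A | 01→B | 00→C | 00→C | 11011→D | 00→C
Decoded message: CBABCCDC

CBABCCDC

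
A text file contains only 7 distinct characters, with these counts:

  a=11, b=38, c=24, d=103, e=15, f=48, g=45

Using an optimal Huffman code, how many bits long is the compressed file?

722

Build the Huffman tree bottom-up:
combine a(11), e(15) → 26
combine c(24), 26 → 50
combine b(38), g(45) → 83
combine f(48), 50 → 98
combine 83, 98 → 181
combine d(103), 181 → 284
The encoded length is the sum of every internal node's weight: 26 + 50 + 83 + 98 + 181 + 284 = 722 bits.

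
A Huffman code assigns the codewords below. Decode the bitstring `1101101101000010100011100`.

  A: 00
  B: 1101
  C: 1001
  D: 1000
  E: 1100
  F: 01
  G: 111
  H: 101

BHHAAHAFE

Read left to right; each codeword is recognised as soon as it completes (prefix code):
  1101→B | 101→H | 101→H | 00→A | 00→A | 101→H | 00→A | 01→F | 1100→E
Decoded message: BHHAAHAFE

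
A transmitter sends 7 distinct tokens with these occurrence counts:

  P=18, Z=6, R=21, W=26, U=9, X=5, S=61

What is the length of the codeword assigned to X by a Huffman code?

Huffman merges, smallest pair first:
X(5) + Z(6) → 11
U(9) + 11 → 20
P(18) + 20 → 38
R(21) + W(26) → 47
38 + 47 → 85
S(61) + 85 → 146
The subtree containing X is merged 5 times, so code length = 5.

5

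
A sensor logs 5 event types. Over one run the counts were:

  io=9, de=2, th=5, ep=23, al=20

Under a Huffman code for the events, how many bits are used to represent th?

4

Build the tree from the bottom:
combine de(2), th(5) → 7
combine 7, io(9) → 16
combine 16, al(20) → 36
combine ep(23), 36 → 59
th sits 4 levels below the root, so its codeword is 4 bits.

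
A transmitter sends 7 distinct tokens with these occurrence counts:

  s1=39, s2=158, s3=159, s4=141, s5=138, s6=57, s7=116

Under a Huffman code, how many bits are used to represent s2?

2

Huffman merges, smallest pair first:
s1(39) + s6(57) → 96
96 + s7(116) → 212
s5(138) + s4(141) → 279
s2(158) + s3(159) → 317
212 + 279 → 491
317 + 491 → 808
The subtree containing s2 is merged 2 times, so code length = 2.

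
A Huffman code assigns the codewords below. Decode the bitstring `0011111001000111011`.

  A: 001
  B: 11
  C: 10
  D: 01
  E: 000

Read left to right; each codeword is recognised as soon as it completes (prefix code):
  001→A | 11→B | 11→B | 001→A | 000→E | 11→B | 10→C | 11→B
Decoded message: ABBAEBCB

ABBAEBCB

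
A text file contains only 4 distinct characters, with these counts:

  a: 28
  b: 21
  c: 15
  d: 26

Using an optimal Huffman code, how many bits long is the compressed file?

180

Greedily combine the two least-frequent nodes:
combine c(15), b(21) → 36
combine d(26), a(28) → 54
combine 36, 54 → 90
Total encoded bits = sum of merged weights = 36 + 54 + 90 = 180.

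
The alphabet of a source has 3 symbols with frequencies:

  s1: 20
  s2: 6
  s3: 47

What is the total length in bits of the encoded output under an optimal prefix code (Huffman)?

99

Greedily combine the two least-frequent nodes:
s2(6) + s1(20) → 26
26 + s3(47) → 73
Total encoded bits = sum of merged weights = 26 + 73 = 99.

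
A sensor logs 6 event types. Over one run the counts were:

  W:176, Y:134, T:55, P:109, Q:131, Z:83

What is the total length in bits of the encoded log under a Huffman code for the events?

Greedily combine the two least-frequent nodes:
combine T(55), Z(83) → 138
combine P(109), Q(131) → 240
combine Y(134), 138 → 272
combine W(176), 240 → 416
combine 272, 416 → 688
Each symbol's bit-cost is frequency × depth; summing gives 1754 bits (equivalently 138 + 240 + 272 + 416 + 688).

1754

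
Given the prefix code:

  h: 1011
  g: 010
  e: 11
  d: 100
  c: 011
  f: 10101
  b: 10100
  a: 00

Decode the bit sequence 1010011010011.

Read left to right; each codeword is recognised as soon as it completes (prefix code):
  10100→b | 11→e | 010→g | 011→c
Decoded message: begc

begc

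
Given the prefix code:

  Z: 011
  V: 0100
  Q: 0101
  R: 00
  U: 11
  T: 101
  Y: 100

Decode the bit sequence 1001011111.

Read left to right; each codeword is recognised as soon as it completes (prefix code):
  100→Y | 101→T | 11→U | 11→U
Decoded message: YTUU

YTUU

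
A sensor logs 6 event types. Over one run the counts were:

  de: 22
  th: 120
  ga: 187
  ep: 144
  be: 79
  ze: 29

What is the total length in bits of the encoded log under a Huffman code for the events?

Build the Huffman tree bottom-up:
combine de(22), ze(29) → 51
combine 51, be(79) → 130
combine th(120), 130 → 250
combine ep(144), ga(187) → 331
combine 250, 331 → 581
The encoded length is the sum of every internal node's weight: 51 + 130 + 250 + 331 + 581 = 1343 bits.

1343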